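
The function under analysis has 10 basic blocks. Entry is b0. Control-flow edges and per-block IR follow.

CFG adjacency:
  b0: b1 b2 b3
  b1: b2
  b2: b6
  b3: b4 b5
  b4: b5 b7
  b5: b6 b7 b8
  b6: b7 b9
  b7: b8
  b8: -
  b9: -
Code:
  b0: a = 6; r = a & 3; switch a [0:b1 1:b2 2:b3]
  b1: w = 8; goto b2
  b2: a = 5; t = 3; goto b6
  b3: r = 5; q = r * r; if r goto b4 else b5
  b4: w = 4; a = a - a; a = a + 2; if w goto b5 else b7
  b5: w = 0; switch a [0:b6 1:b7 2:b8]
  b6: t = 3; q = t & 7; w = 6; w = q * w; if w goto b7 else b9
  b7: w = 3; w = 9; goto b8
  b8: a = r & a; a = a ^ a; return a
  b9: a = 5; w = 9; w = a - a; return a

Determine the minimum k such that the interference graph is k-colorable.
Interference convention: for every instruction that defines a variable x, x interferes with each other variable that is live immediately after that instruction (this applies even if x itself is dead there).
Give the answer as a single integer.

Block summaries:
  b0: def={a,r} ue=∅
  b1: def={w} ue=∅
  b2: def={a,t} ue=∅
  b3: def={q,r} ue=∅
  b4: def={a,w} ue={a}
  b5: def={w} ue={a}
  b6: def={q,t,w} ue=∅
  b7: def={w} ue=∅
  b8: def={a} ue={a,r}
  b9: def={a,w} ue=∅

Liveness:
  b0: in=∅ out={a,r}
  b1: in={r} out={r}
  b2: in={r} out={a,r}
  b3: in={a} out={a,r}
  b4: in={a,r} out={a,r}
  b5: in={a,r} out={a,r}
  b6: in={a,r} out={a,r}
  b7: in={a,r} out={a,r}
  b8: in={a,r} out=∅
  b9: in=∅ out=∅

Conflict graph:
  a — {q,r,t,w}
  q — {a,r,w}
  r — {a,q,t,w}
  t — {a,r}
  w — {a,q,r}

Chromatic number:
  clique {a,q,r,w} ⇒ need ≥ 4
  assign a→R0 q→R2 r→R1 t→R2 w→R3 — no edge inside a register ⇒ χ ≤ 4
  χ = 4

Answer: 4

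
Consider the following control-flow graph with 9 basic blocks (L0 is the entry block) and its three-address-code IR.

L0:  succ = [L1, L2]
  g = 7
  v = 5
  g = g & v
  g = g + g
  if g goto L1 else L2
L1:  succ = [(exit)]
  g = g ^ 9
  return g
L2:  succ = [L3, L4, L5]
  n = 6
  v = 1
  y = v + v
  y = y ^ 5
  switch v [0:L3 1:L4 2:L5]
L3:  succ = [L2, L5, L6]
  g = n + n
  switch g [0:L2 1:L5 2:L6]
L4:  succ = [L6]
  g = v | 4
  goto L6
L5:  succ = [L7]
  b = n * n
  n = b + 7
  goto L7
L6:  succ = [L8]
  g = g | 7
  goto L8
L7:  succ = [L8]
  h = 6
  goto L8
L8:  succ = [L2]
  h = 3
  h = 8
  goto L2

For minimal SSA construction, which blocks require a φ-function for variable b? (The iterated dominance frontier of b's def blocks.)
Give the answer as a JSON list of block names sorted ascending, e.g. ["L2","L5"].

idom tree: L1←L0 L2←L0 L3←L2 L4←L2 L5←L2 L6←L2 L7←L5 L8←L2
Dom at joins:
  L2: preds {L0,L3,L8}: {L0} ∩ {L0,L2,L3} ∩ {L0,L2,L8} = {L0}; idom=L0
  L5: preds {L2,L3}: {L0,L2} ∩ {L0,L2,L3} = {L0,L2}; idom=L2
  L6: preds {L3,L4}: {L0,L2,L3} ∩ {L0,L2,L4} = {L0,L2}; idom=L2
  L8: preds {L6,L7}: {L0,L2,L6} ∩ {L0,L2,L5,L7} = {L0,L2}; idom=L2

DF walk-up:
  L2←L0: walk · to L0
  L2←L3: walk L3→L2 to L0
  L2←L8: walk L8→L2 to L0
  L5←L2: walk · to L2
  L5←L3: walk L3 to L2
  L6←L3: walk L3 to L2
  L6←L4: walk L4 to L2
  L8←L6: walk L6 to L2
  L8←L7: walk L7→L5 to L2
  L0 → ∅
  L1 → ∅
  L2 → {L2}
  L3 → {L2,L5,L6}
  L4 → {L6}
  L5 → {L8}
  L6 → {L8}
  L7 → {L8}
  L8 → {L2}

φ for b: defs {L5}
  DF⁺ = {L2,L8}

Answer: ["L2", "L8"]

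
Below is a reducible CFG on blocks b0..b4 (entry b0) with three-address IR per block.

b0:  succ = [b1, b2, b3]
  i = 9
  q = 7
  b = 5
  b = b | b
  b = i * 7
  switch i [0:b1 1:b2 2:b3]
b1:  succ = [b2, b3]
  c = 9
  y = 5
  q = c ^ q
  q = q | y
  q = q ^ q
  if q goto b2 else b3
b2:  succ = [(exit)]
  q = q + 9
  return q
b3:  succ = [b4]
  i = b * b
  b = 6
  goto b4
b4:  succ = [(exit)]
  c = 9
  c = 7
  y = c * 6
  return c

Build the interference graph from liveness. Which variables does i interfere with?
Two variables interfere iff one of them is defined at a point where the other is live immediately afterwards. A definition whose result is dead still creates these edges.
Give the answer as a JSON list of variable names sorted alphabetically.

Block summaries:
  b0: {b,i,q} / ∅
  b1: {c,q,y} / {q}
  b2: {q} / {q}
  b3: {b,i} / {b}
  b4: {c,y} / ∅

Live sets:
  live b0: ∅→{b,q}
  live b1: {b,q}→{b,q}
  live b2: {q}→∅
  live b3: {b}→∅
  live b4: ∅→∅

Interfere edges:
  b — {c,i,q,y}
  c — {b,q,y}
  i — {b,q}
  q — {b,c,i,y}
  y — {b,c,q}

N(i) = ["b", "q"]

Answer: ["b", "q"]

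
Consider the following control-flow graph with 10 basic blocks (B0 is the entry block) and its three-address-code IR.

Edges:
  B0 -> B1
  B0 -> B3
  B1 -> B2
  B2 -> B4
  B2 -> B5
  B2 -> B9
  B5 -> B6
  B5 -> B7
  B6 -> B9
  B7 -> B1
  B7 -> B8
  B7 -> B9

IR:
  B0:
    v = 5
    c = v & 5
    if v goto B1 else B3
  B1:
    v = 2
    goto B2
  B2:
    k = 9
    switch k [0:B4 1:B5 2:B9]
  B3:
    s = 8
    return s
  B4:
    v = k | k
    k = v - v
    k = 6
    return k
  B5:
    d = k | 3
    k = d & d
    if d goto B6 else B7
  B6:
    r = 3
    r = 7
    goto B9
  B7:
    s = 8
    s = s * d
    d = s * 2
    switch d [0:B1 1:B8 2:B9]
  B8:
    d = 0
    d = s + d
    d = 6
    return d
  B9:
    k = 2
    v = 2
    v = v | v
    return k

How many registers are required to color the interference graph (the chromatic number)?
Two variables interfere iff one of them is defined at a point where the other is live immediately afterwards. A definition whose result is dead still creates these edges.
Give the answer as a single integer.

Answer: 2

Working:
Block summaries:
  B0 def {c,v} use ∅
  B1 def {v} use ∅
  B2 def {k} use ∅
  B3 def {s} use ∅
  B4 def {k,v} use {k}
  B5 def {d,k} use {k}
  B6 def {r} use ∅
  B7 def {d,s} use {d}
  B8 def {d} use {s}
  B9 def {k,v} use ∅

Liveness:
  B0 li=∅ lo=∅
  B1 li=∅ lo=∅
  B2 li=∅ lo={k}
  B3 li=∅ lo=∅
  B4 li={k} lo=∅
  B5 li={k} lo={d}
  B6 li=∅ lo=∅
  B7 li={d} lo={s}
  B8 li={s} lo=∅
  B9 li=∅ lo=∅

Interfere edges:
  c: {v}
  d: {k,s}
  k: {d,v}
  r: ∅
  s: {d}
  v: {c,k}

Colouring:
  {c,v} pairwise interfere (2-clique) ⇒ χ ≥ 2
  2-colouring: c0={d,r,v}  c1={c,k,s}
  χ = 2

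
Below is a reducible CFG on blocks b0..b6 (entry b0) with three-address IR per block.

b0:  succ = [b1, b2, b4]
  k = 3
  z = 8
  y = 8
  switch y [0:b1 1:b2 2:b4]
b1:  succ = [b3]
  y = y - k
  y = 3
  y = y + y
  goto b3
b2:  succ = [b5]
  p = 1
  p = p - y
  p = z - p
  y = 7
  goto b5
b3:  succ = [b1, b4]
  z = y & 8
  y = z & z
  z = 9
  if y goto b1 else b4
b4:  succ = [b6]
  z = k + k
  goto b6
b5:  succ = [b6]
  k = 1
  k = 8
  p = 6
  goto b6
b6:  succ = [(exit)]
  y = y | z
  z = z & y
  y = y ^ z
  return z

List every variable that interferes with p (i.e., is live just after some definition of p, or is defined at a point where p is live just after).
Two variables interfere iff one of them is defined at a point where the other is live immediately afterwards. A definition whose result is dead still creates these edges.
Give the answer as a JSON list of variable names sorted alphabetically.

Answer: ["y", "z"]

Analysis:
Block summaries:
  b0: def={k,y,z} ue=∅
  b1: def={y} ue={k,y}
  b2: def={p,y} ue={y,z}
  b3: def={y,z} ue={y}
  b4: def={z} ue={k}
  b5: def={k,p} ue=∅
  b6: def={y,z} ue={y,z}

Backward fixpoint:
  b0 li=∅ lo={k,y,z}
  b1 li={k,y} lo={k,y}
  b2 li={y,z} lo={y,z}
  b3 li={k,y} lo={k,y}
  b4 li={k,y} lo={y,z}
  b5 li={y,z} lo={y,z}
  b6 li={y,z} lo=∅

Interference:
  k: {y,z}
  p: {y,z}
  y: {k,p,z}
  z: {k,p,y}

N(p) = ["y", "z"]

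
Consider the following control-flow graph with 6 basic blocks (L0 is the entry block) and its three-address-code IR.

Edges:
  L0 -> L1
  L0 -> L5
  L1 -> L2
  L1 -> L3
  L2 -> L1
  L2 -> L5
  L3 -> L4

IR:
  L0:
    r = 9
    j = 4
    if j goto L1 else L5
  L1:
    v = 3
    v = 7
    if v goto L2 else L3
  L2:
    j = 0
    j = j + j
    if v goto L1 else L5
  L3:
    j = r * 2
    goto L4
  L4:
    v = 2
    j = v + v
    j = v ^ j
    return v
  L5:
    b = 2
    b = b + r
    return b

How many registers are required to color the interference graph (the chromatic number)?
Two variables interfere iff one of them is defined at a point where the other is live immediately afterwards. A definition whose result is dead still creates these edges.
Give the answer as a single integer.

Answer: 3

Analysis:
def/use:
  L0 def {j,r} use ∅
  L1 def {v} use ∅
  L2 def {j} use {v}
  L3 def {j} use {r}
  L4 def {j,v} use ∅
  L5 def {b} use {r}

Live sets:
  L0: in=∅ out={r}
  L1: in={r} out={r,v}
  L2: in={r,v} out={r}
  L3: in={r} out=∅
  L4: in=∅ out=∅
  L5: in={r} out=∅

Conflict graph:
  b — {r}
  j — {r,v}
  r — {b,j,v}
  v — {j,r}

Colouring:
  lower bound: {j,r,v} mutually conflict ⇒ χ ≥ 3
  assign b→r1 j→r1 r→r0 v→r2 — no edge inside a register ⇒ χ ≤ 3
  χ = 3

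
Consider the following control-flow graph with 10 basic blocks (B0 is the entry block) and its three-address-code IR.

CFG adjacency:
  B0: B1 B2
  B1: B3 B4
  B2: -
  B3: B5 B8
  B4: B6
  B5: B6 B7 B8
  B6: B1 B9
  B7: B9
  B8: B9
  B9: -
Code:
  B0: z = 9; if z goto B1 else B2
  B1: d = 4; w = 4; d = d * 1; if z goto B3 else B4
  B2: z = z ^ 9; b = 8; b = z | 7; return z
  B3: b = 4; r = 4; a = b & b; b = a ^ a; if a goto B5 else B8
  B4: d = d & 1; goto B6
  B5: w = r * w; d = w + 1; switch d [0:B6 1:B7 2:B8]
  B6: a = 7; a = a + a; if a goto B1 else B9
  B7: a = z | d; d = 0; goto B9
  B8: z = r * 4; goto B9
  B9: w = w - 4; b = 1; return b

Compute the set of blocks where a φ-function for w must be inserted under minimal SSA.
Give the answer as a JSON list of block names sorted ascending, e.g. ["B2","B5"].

Answer: ["B1", "B6", "B8", "B9"]

Working:
idom tree: B1←B0 B2←B0 B3←B1 B4←B1 B5←B3 B6←B1 B7←B5 B8←B3 B9←B1
Join-block Dom:
  B1: preds {B0,B6}: {B0} ∩ {B0,B1,B6} = {B0}; idom=B0
  B6: preds {B4,B5}: {B0,B1,B4} ∩ {B0,B1,B3,B5} = {B0,B1}; idom=B1
  B8: preds {B3,B5}: {B0,B1,B3} ∩ {B0,B1,B3,B5} = {B0,B1,B3}; idom=B3
  B9: preds {B6,B7,B8}: {B0,B1,B6} ∩ {B0,B1,B3,B5,B7} ∩ {B0,B1,B3,B8} = {B0,B1}; idom=B1

DF derivation:
  B1←B0: walk · to B0
  B1←B6: walk B6→B1 to B0
  B6←B4: walk B4 to B1
  B6←B5: walk B5→B3 to B1
  B8←B3: walk · to B3
  B8←B5: walk B5 to B3
  B9←B6: walk B6 to B1
  B9←B7: walk B7→B5→B3 to B1
  B9←B8: walk B8→B3 to B1
  DF(B0)=∅
  DF(B1)={B1}
  DF(B2)=∅
  DF(B3)={B6,B9}
  DF(B4)={B6}
  DF(B5)={B6,B8,B9}
  DF(B6)={B1,B9}
  DF(B7)={B9}
  DF(B8)={B9}
  DF(B9)=∅

φ for w: defs {B1,B5,B9}
  DF⁺ = {B1,B6,B8,B9}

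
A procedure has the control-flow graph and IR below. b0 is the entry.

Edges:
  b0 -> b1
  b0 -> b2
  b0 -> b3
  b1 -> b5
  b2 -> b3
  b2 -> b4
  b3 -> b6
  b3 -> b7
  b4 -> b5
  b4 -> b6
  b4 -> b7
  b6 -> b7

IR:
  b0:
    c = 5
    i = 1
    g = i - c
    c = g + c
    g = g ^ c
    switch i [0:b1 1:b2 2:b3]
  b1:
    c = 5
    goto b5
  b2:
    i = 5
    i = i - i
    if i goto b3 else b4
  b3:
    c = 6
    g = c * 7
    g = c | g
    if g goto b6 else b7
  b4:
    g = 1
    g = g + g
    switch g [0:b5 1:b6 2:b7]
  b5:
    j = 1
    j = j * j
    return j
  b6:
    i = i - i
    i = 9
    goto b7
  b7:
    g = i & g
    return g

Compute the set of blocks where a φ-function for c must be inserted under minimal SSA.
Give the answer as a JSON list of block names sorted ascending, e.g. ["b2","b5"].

Answer: ["b5", "b6", "b7"]

Analysis:
idom tree: b1←b0 b2←b0 b3←b0 b4←b2 b5←b0 b6←b0 b7←b0
Dom∩ at merges:
  b3: preds {b0,b2}: {b0} ∩ {b0,b2} = {b0}; idom=b0
  b5: preds {b1,b4}: {b0,b1} ∩ {b0,b2,b4} = {b0}; idom=b0
  b6: preds {b3,b4}: {b0,b3} ∩ {b0,b2,b4} = {b0}; idom=b0
  b7: preds {b3,b4,b6}: {b0,b3} ∩ {b0,b2,b4} ∩ {b0,b6} = {b0}; idom=b0

Frontier:
  join b3 pred b0: · stop@b0
  join b3 pred b2: b2 stop@b0
  join b5 pred b1: b1 stop@b0
  join b5 pred b4: b4→b2 stop@b0
  join b6 pred b3: b3 stop@b0
  join b6 pred b4: b4→b2 stop@b0
  join b7 pred b3: b3 stop@b0
  join b7 pred b4: b4→b2 stop@b0
  join b7 pred b6: b6 stop@b0
  b0: DF=∅
  b1: DF={b5}
  b2: DF={b3,b5,b6,b7}
  b3: DF={b6,b7}
  b4: DF={b5,b6,b7}
  b5: DF=∅
  b6: DF={b7}
  b7: DF=∅

φ for c: defs {b0,b1,b3}
  DF⁺ = {b5,b6,b7}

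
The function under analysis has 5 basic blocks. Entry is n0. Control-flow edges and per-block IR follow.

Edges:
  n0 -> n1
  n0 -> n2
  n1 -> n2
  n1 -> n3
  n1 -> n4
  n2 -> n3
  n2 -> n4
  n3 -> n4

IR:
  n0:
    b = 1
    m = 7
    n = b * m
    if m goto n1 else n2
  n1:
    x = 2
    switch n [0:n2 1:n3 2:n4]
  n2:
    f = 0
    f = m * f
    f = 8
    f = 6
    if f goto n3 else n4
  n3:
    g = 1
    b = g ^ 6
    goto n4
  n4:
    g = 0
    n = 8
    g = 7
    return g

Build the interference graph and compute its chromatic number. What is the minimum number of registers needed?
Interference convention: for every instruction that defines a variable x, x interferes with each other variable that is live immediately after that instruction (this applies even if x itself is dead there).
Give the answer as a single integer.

Answer: 3

Analysis:
def/use:
  n0 def {b,m,n} use ∅
  n1 def {x} use {n}
  n2 def {f} use {m}
  n3 def {b,g} use ∅
  n4 def {g,n} use ∅

Liveness:
  n0: in=∅ out={m,n}
  n1: in={m,n} out={m}
  n2: in={m} out=∅
  n3: in=∅ out=∅
  n4: in=∅ out=∅

Interfere edges:
  b↔{m}
  f↔{m}
  g↔∅
  m↔{b,f,n,x}
  n↔{m,x}
  x↔{m,n}

Colouring:
  {m,n,x} pairwise interfere (3-clique) ⇒ χ ≥ 3
  assign b→c1 f→c1 g→c0 m→c0 n→c1 x→c2 — no edge inside a register ⇒ χ ≤ 3
  χ = 3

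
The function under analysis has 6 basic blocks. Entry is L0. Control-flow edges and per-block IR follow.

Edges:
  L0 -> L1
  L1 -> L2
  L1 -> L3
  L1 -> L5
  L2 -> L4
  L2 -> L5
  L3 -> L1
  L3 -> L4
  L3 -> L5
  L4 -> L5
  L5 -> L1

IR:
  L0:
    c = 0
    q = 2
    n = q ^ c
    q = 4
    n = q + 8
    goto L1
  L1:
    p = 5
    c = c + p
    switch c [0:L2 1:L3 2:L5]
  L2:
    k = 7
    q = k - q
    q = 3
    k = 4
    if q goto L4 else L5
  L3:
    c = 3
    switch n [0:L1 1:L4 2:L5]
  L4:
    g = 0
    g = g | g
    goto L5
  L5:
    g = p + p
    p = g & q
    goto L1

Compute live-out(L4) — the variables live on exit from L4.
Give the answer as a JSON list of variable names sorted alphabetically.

Block summaries:
  L0: def={c,n,q} ue=∅
  L1: def={c,p} ue={c}
  L2: def={k,q} ue={q}
  L3: def={c} ue={n}
  L4: def={g} ue=∅
  L5: def={g,p} ue={p,q}

Live sets:
  live L0: ∅→{c,n,q}
  live L1: {c,n,q}→{c,n,p,q}
  live L2: {c,n,p,q}→{c,n,p,q}
  live L3: {n,p,q}→{c,n,p,q}
  live L4: {c,n,p,q}→{c,n,p,q}
  live L5: {c,n,p,q}→{c,n,q}

live-out(L4) = ["c", "n", "p", "q"]

Answer: ["c", "n", "p", "q"]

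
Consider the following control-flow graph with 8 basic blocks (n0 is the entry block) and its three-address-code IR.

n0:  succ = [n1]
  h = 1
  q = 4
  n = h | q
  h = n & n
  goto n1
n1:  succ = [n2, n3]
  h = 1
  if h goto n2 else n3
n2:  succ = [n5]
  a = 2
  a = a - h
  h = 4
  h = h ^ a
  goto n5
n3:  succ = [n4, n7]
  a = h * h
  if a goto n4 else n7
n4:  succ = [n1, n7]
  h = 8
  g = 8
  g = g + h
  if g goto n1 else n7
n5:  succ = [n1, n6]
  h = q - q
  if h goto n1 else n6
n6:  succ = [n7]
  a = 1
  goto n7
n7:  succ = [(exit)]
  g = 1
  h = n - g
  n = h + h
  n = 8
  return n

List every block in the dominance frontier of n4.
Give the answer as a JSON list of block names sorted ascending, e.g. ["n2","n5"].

idom tree: n1←n0 n2←n1 n3←n1 n4←n3 n5←n2 n6←n5 n7←n1
Join-block Dom:
  n1: preds {n0,n4,n5}: {n0} ∩ {n0,n1,n3,n4} ∩ {n0,n1,n2,n5} = {n0}; idom=n0
  n7: preds {n3,n4,n6}: {n0,n1,n3} ∩ {n0,n1,n3,n4} ∩ {n0,n1,n2,n5,n6} = {n0,n1}; idom=n1

Frontier:
  join n1 pred n0: · stop@n0
  join n1 pred n4: n4→n3→n1 stop@n0
  join n1 pred n5: n5→n2→n1 stop@n0
  join n7 pred n3: n3 stop@n1
  join n7 pred n4: n4→n3 stop@n1
  join n7 pred n6: n6→n5→n2 stop@n1
  n0 → ∅
  n1 → {n1}
  n2 → {n1,n7}
  n3 → {n1,n7}
  n4 → {n1,n7}
  n5 → {n1,n7}
  n6 → {n7}
  n7 → ∅

DF(n4) = ["n1", "n7"]

Answer: ["n1", "n7"]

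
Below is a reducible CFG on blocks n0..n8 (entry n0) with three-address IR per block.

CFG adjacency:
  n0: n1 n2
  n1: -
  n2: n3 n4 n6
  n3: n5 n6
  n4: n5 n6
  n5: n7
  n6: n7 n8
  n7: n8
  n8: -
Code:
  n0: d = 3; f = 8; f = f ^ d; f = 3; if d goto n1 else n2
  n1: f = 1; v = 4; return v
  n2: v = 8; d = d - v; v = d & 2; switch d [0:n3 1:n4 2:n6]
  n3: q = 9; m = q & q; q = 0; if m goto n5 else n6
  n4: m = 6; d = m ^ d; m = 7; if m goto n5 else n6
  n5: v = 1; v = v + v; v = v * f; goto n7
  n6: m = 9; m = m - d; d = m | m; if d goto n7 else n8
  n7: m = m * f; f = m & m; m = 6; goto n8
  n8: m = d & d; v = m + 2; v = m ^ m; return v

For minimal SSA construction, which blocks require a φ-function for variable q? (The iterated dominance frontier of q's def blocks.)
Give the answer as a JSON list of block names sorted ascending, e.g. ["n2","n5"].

Answer: ["n5", "n6", "n7", "n8"]

Analysis:
idom tree: n1←n0 n2←n0 n3←n2 n4←n2 n5←n2 n6←n2 n7←n2 n8←n2
Dom∩ at merges:
  n5: preds {n3,n4}: {n0,n2,n3} ∩ {n0,n2,n4} = {n0,n2}; idom=n2
  n6: preds {n2,n3,n4}: {n0,n2} ∩ {n0,n2,n3} ∩ {n0,n2,n4} = {n0,n2}; idom=n2
  n7: preds {n5,n6}: {n0,n2,n5} ∩ {n0,n2,n6} = {n0,n2}; idom=n2
  n8: preds {n6,n7}: {n0,n2,n6} ∩ {n0,n2,n7} = {n0,n2}; idom=n2

DF walk-up:
  n5←n3: walk n3 to n2
  n5←n4: walk n4 to n2
  n6←n2: walk · to n2
  n6←n3: walk n3 to n2
  n6←n4: walk n4 to n2
  n7←n5: walk n5 to n2
  n7←n6: walk n6 to n2
  n8←n6: walk n6 to n2
  n8←n7: walk n7 to n2
  DF(n0)=∅
  DF(n1)=∅
  DF(n2)=∅
  DF(n3)={n5,n6}
  DF(n4)={n5,n6}
  DF(n5)={n7}
  DF(n6)={n7,n8}
  DF(n7)={n8}
  DF(n8)=∅

φ for q: defs {n3}
  DF⁺ = {n5,n6,n7,n8}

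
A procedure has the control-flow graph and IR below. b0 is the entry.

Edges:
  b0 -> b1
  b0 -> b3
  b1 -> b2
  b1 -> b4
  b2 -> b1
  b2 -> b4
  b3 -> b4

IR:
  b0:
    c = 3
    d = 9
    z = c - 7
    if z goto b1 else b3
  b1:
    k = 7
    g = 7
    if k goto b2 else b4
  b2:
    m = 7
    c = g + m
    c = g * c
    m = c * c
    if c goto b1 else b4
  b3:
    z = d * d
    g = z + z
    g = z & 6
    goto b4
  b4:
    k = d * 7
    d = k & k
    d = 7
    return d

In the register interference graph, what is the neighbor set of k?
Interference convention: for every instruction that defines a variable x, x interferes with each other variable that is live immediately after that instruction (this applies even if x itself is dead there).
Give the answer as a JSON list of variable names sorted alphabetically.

Block summaries:
  b0: def={c,d,z} ue=∅
  b1: def={g,k} ue=∅
  b2: def={c,m} ue={g}
  b3: def={g,z} ue={d}
  b4: def={d,k} ue={d}

Backward fixpoint:
  b0: in=∅ out={d}
  b1: in={d} out={d,g}
  b2: in={d,g} out={d}
  b3: in={d} out={d}
  b4: in={d} out=∅

Interference:
  c: {d,g,m}
  d: {c,g,k,m,z}
  g: {c,d,k,m,z}
  k: {d,g}
  m: {c,d,g}
  z: {d,g}

N(k) = ["d", "g"]

Answer: ["d", "g"]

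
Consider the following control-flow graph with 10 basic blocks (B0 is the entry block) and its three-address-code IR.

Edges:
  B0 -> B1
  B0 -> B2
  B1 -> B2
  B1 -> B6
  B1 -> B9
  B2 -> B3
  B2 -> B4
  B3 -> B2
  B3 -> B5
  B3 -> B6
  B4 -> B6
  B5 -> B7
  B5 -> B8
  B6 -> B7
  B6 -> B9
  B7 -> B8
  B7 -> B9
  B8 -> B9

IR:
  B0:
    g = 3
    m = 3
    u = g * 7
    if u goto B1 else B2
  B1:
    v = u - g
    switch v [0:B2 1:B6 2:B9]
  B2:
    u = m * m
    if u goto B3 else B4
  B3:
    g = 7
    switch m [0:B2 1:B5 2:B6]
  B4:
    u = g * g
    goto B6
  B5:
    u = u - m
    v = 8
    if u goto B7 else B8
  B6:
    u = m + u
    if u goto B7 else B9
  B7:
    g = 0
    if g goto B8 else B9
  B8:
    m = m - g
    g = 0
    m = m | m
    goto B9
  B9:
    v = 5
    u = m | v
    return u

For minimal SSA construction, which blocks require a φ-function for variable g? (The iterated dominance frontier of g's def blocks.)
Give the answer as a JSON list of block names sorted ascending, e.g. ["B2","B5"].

idom tree: B1←B0 B2←B0 B3←B2 B4←B2 B5←B3 B6←B0 B7←B0 B8←B0 B9←B0
Dom∩ at merges:
  B2: preds {B0,B1,B3}: {B0} ∩ {B0,B1} ∩ {B0,B2,B3} = {B0}; idom=B0
  B6: preds {B1,B3,B4}: {B0,B1} ∩ {B0,B2,B3} ∩ {B0,B2,B4} = {B0}; idom=B0
  B7: preds {B5,B6}: {B0,B2,B3,B5} ∩ {B0,B6} = {B0}; idom=B0
  B8: preds {B5,B7}: {B0,B2,B3,B5} ∩ {B0,B7} = {B0}; idom=B0
  B9: preds {B1,B6,B7,B8}: {B0,B1} ∩ {B0,B6} ∩ {B0,B7} ∩ {B0,B8} = {B0}; idom=B0

Frontier:
  B2←B0: walk · to B0
  B2←B1: walk B1 to B0
  B2←B3: walk B3→B2 to B0
  B6←B1: walk B1 to B0
  B6←B3: walk B3→B2 to B0
  B6←B4: walk B4→B2 to B0
  B7←B5: walk B5→B3→B2 to B0
  B7←B6: walk B6 to B0
  B8←B5: walk B5→B3→B2 to B0
  B8←B7: walk B7 to B0
  B9←B1: walk B1 to B0
  B9←B6: walk B6 to B0
  B9←B7: walk B7 to B0
  B9←B8: walk B8 to B0
  B0 → ∅
  B1 → {B2,B6,B9}
  B2 → {B2,B6,B7,B8}
  B3 → {B2,B6,B7,B8}
  B4 → {B6}
  B5 → {B7,B8}
  B6 → {B7,B9}
  B7 → {B8,B9}
  B8 → {B9}
  B9 → ∅

φ for g: defs {B0,B3,B7,B8}
  DF⁺ = {B2,B6,B7,B8,B9}

Answer: ["B2", "B6", "B7", "B8", "B9"]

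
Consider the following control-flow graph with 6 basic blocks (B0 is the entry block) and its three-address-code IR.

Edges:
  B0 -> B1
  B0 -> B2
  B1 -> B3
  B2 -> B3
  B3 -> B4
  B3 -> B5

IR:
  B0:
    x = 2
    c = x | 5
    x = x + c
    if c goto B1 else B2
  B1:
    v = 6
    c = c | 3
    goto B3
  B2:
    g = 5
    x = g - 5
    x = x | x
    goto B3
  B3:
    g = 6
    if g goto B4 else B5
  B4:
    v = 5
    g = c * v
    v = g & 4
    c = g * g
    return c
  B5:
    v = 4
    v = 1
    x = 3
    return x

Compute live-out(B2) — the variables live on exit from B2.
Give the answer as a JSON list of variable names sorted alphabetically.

Answer: ["c"]

Analysis:
Per-block:
  B0: {c,x} / ∅
  B1: {c,v} / {c}
  B2: {g,x} / ∅
  B3: {g} / ∅
  B4: {c,g,v} / {c}
  B5: {v,x} / ∅

Live sets:
  B0 li=∅ lo={c}
  B1 li={c} lo={c}
  B2 li={c} lo={c}
  B3 li={c} lo={c}
  B4 li={c} lo=∅
  B5 li=∅ lo=∅

live-out(B2) = ["c"]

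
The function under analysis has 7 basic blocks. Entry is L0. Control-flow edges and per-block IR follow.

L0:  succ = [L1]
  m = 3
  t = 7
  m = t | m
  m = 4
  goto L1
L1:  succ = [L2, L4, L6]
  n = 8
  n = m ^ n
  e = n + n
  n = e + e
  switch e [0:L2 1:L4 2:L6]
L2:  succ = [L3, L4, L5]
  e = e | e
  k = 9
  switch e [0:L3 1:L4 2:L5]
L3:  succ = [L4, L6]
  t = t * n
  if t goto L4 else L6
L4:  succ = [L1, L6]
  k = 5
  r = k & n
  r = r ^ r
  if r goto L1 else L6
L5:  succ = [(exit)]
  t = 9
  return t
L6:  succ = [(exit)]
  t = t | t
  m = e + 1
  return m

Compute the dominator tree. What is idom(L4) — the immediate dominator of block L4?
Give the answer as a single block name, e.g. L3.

Answer: L1

Working:
idom tree: L1←L0 L2←L1 L3←L2 L4←L1 L5←L2 L6←L1
Dom∩ at merges:
  L1: preds {L0,L4}: {L0} ∩ {L0,L1,L4} = {L0}; idom=L0
  L4: preds {L1,L2,L3}: {L0,L1} ∩ {L0,L1,L2} ∩ {L0,L1,L2,L3} = {L0,L1}; idom=L1
  L6: preds {L1,L3,L4}: {L0,L1} ∩ {L0,L1,L2,L3} ∩ {L0,L1,L4} = {L0,L1}; idom=L1

idom(L4) = L1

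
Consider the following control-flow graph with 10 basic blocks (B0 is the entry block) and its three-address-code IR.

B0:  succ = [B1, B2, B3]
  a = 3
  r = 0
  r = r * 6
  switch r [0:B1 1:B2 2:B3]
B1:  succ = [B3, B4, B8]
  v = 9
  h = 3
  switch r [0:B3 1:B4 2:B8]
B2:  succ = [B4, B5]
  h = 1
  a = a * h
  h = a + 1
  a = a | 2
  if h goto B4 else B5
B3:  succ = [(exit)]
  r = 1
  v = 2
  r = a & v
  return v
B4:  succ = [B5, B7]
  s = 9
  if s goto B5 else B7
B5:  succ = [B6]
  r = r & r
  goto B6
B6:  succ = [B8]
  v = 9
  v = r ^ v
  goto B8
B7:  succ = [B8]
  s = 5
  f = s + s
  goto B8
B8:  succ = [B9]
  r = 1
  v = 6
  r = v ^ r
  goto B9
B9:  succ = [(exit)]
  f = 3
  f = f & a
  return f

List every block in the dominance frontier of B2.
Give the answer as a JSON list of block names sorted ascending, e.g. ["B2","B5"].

Answer: ["B4", "B5"]

Derivation:
idom tree: B1←B0 B2←B0 B3←B0 B4←B0 B5←B0 B6←B5 B7←B4 B8←B0 B9←B8
Join-block Dom:
  B3: preds {B0,B1}: {B0} ∩ {B0,B1} = {B0}; idom=B0
  B4: preds {B1,B2}: {B0,B1} ∩ {B0,B2} = {B0}; idom=B0
  B5: preds {B2,B4}: {B0,B2} ∩ {B0,B4} = {B0}; idom=B0
  B8: preds {B1,B6,B7}: {B0,B1} ∩ {B0,B5,B6} ∩ {B0,B4,B7} = {B0}; idom=B0

DF walk-up:
  B3←B0: walk · to B0
  B3←B1: walk B1 to B0
  B4←B1: walk B1 to B0
  B4←B2: walk B2 to B0
  B5←B2: walk B2 to B0
  B5←B4: walk B4 to B0
  B8←B1: walk B1 to B0
  B8←B6: walk B6→B5 to B0
  B8←B7: walk B7→B4 to B0
  B0: DF=∅
  B1: DF={B3,B4,B8}
  B2: DF={B4,B5}
  B3: DF=∅
  B4: DF={B5,B8}
  B5: DF={B8}
  B6: DF={B8}
  B7: DF={B8}
  B8: DF=∅
  B9: DF=∅

DF(B2) = ["B4", "B5"]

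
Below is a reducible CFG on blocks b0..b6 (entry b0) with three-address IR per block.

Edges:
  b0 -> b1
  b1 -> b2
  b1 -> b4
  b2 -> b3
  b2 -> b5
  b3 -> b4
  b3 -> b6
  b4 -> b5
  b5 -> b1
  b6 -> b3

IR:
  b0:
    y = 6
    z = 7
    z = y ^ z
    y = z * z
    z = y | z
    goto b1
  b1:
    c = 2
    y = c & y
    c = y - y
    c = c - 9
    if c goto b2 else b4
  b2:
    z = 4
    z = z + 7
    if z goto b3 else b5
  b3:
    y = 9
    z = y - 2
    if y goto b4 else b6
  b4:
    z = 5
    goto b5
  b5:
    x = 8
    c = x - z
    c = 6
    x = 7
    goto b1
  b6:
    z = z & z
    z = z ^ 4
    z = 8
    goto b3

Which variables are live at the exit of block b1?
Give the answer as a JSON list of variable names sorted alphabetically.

Block summaries:
  b0 def {y,z} use ∅
  b1 def {c,y} use {y}
  b2 def {z} use ∅
  b3 def {y,z} use ∅
  b4 def {z} use ∅
  b5 def {c,x} use {z}
  b6 def {z} use {z}

Live sets:
  b0 li=∅ lo={y}
  b1 li={y} lo={y}
  b2 li={y} lo={y,z}
  b3 li=∅ lo={y,z}
  b4 li={y} lo={y,z}
  b5 li={y,z} lo={y}
  b6 li={z} lo=∅

live-out(b1) = ["y"]

Answer: ["y"]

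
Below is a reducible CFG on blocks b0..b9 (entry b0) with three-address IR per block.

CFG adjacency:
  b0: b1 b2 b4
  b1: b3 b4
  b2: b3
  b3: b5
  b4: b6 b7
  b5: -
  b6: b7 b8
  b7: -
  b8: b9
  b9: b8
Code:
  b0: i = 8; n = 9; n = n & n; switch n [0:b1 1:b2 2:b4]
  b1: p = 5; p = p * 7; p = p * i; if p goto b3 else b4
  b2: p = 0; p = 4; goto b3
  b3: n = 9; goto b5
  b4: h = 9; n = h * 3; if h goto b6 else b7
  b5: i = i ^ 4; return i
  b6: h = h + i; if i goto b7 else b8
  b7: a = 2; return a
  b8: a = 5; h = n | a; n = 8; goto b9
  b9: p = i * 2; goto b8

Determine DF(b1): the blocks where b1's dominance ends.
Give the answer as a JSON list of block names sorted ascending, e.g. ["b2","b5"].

idom tree: b1←b0 b2←b0 b3←b0 b4←b0 b5←b3 b6←b4 b7←b4 b8←b6 b9←b8
Dom∩ at merges:
  b3: preds {b1,b2}: {b0,b1} ∩ {b0,b2} = {b0}; idom=b0
  b4: preds {b0,b1}: {b0} ∩ {b0,b1} = {b0}; idom=b0
  b7: preds {b4,b6}: {b0,b4} ∩ {b0,b4,b6} = {b0,b4}; idom=b4
  b8: preds {b6,b9}: {b0,b4,b6} ∩ {b0,b4,b6,b8,b9} = {b0,b4,b6}; idom=b6

DF walk-up:
  join b3 pred b1: b1 stop@b0
  join b3 pred b2: b2 stop@b0
  join b4 pred b0: · stop@b0
  join b4 pred b1: b1 stop@b0
  join b7 pred b4: · stop@b4
  join b7 pred b6: b6 stop@b4
  join b8 pred b6: · stop@b6
  join b8 pred b9: b9→b8 stop@b6
  b0 → ∅
  b1 → {b3,b4}
  b2 → {b3}
  b3 → ∅
  b4 → ∅
  b5 → ∅
  b6 → {b7}
  b7 → ∅
  b8 → {b8}
  b9 → {b8}

DF(b1) = ["b3", "b4"]

Answer: ["b3", "b4"]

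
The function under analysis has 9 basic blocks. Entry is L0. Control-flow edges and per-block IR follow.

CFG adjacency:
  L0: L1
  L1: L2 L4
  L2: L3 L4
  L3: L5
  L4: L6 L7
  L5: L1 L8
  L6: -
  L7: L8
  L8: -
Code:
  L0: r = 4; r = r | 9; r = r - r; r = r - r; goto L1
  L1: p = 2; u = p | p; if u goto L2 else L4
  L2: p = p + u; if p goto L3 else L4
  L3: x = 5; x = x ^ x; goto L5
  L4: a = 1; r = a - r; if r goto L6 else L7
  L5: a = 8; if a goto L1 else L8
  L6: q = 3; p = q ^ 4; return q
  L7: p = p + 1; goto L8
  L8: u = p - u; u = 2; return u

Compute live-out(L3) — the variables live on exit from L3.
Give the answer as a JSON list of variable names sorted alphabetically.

Block summaries:
  L0: {r} / ∅
  L1: {p,u} / ∅
  L2: {p} / {p,u}
  L3: {x} / ∅
  L4: {a,r} / {r}
  L5: {a} / ∅
  L6: {p,q} / ∅
  L7: {p} / {p}
  L8: {u} / {p,u}

Liveness:
  live L0: ∅→{r}
  live L1: {r}→{p,r,u}
  live L2: {p,r,u}→{p,r,u}
  live L3: {p,r,u}→{p,r,u}
  live L4: {p,r,u}→{p,u}
  live L5: {p,r,u}→{p,r,u}
  live L6: ∅→∅
  live L7: {p,u}→{p,u}
  live L8: {p,u}→∅

live-out(L3) = ["p", "r", "u"]

Answer: ["p", "r", "u"]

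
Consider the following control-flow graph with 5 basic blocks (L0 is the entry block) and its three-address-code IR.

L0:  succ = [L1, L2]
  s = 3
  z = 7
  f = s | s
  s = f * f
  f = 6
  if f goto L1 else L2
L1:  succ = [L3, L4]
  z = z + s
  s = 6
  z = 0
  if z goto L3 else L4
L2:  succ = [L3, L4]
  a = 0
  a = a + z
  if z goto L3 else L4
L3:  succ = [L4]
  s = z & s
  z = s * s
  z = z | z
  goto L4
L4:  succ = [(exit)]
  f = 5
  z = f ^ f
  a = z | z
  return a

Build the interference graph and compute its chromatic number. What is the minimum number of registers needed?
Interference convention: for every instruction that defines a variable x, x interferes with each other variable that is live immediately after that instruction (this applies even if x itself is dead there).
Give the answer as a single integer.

Answer: 3

Derivation:
Per-block:
  L0: {f,s,z} / ∅
  L1: {s,z} / {s,z}
  L2: {a} / {z}
  L3: {s,z} / {s,z}
  L4: {a,f,z} / ∅

Liveness:
  live L0: ∅→{s,z}
  live L1: {s,z}→{s,z}
  live L2: {s,z}→{s,z}
  live L3: {s,z}→∅
  live L4: ∅→∅

Interference:
  a: {s,z}
  f: {s,z}
  s: {a,f,z}
  z: {a,f,s}

Registers:
  {a,s,z} pairwise interfere (3-clique) ⇒ χ ≥ 3
  3-colouring: r0={s}  r1={z}  r2={a,f}
  χ = 3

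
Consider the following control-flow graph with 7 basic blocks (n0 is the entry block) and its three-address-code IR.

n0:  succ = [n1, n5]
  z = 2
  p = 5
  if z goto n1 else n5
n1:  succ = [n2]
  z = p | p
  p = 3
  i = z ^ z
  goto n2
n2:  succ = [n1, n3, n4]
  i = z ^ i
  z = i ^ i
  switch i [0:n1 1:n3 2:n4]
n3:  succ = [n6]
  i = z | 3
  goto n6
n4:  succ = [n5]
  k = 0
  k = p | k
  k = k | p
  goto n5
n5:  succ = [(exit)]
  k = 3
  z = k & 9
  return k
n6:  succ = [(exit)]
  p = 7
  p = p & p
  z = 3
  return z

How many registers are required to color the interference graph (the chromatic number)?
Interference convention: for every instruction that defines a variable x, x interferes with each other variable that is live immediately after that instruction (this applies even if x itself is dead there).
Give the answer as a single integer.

Block summaries:
  n0: {p,z} / ∅
  n1: {i,p,z} / {p}
  n2: {i,z} / {i,z}
  n3: {i} / {z}
  n4: {k} / {p}
  n5: {k,z} / ∅
  n6: {p,z} / ∅

Live sets:
  n0 li=∅ lo={p}
  n1 li={p} lo={i,p,z}
  n2 li={i,p,z} lo={p,z}
  n3 li={z} lo=∅
  n4 li={p} lo=∅
  n5 li=∅ lo=∅
  n6 li=∅ lo=∅

Conflict graph:
  i↔{p,z}
  k↔{p,z}
  p↔{i,k,z}
  z↔{i,k,p}

Chromatic number:
  clique {i,p,z} ⇒ need ≥ 3
  3-colouring: c0={p}  c1={z}  c2={i,k}
  χ = 3

Answer: 3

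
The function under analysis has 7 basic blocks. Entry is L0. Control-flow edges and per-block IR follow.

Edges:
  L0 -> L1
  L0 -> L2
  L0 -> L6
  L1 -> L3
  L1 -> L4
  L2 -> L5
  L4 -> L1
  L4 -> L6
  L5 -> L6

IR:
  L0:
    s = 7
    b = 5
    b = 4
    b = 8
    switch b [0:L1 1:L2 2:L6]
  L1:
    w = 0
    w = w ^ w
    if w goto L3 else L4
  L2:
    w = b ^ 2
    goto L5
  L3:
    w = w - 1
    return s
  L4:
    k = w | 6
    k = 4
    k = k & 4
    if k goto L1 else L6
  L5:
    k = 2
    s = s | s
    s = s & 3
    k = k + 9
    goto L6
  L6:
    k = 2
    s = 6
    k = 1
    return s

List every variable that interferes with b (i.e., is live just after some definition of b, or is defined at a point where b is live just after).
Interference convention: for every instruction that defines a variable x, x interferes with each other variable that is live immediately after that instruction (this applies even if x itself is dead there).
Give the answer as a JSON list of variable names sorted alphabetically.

Per-block:
  L0 def {b,s} use ∅
  L1 def {w} use ∅
  L2 def {w} use {b}
  L3 def {w} use {s,w}
  L4 def {k} use {w}
  L5 def {k,s} use {s}
  L6 def {k,s} use ∅

Live sets:
  live L0: ∅→{b,s}
  live L1: {s}→{s,w}
  live L2: {b,s}→{s}
  live L3: {s,w}→∅
  live L4: {s,w}→{s}
  live L5: {s}→∅
  live L6: ∅→∅

Interfere edges:
  b: {s}
  k: {s}
  s: {b,k,w}
  w: {s}

N(b) = ["s"]

Answer: ["s"]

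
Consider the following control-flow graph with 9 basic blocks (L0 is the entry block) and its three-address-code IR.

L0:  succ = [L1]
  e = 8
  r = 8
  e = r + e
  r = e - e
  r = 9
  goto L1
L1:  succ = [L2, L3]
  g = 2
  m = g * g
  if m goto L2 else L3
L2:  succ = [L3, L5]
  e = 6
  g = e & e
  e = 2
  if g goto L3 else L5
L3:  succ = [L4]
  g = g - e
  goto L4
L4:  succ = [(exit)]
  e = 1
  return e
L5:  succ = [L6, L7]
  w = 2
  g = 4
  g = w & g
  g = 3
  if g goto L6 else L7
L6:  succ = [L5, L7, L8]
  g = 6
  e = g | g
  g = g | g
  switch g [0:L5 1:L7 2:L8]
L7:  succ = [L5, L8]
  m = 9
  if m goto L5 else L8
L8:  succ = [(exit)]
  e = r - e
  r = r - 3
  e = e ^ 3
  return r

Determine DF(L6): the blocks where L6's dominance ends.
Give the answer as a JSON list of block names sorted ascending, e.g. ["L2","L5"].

Answer: ["L5", "L7", "L8"]

Derivation:
idom tree: L1←L0 L2←L1 L3←L1 L4←L3 L5←L2 L6←L5 L7←L5 L8←L5
Dom∩ at merges:
  L3: preds {L1,L2}: {L0,L1} ∩ {L0,L1,L2} = {L0,L1}; idom=L1
  L5: preds {L2,L6,L7}: {L0,L1,L2} ∩ {L0,L1,L2,L5,L6} ∩ {L0,L1,L2,L5,L7} = {L0,L1,L2}; idom=L2
  L7: preds {L5,L6}: {L0,L1,L2,L5} ∩ {L0,L1,L2,L5,L6} = {L0,L1,L2,L5}; idom=L5
  L8: preds {L6,L7}: {L0,L1,L2,L5,L6} ∩ {L0,L1,L2,L5,L7} = {L0,L1,L2,L5}; idom=L5

DF walk-up:
  join L3 pred L1: · stop@L1
  join L3 pred L2: L2 stop@L1
  join L5 pred L2: · stop@L2
  join L5 pred L6: L6→L5 stop@L2
  join L5 pred L7: L7→L5 stop@L2
  join L7 pred L5: · stop@L5
  join L7 pred L6: L6 stop@L5
  join L8 pred L6: L6 stop@L5
  join L8 pred L7: L7 stop@L5
  L0 → ∅
  L1 → ∅
  L2 → {L3}
  L3 → ∅
  L4 → ∅
  L5 → {L5}
  L6 → {L5,L7,L8}
  L7 → {L5,L8}
  L8 → ∅

DF(L6) = ["L5", "L7", "L8"]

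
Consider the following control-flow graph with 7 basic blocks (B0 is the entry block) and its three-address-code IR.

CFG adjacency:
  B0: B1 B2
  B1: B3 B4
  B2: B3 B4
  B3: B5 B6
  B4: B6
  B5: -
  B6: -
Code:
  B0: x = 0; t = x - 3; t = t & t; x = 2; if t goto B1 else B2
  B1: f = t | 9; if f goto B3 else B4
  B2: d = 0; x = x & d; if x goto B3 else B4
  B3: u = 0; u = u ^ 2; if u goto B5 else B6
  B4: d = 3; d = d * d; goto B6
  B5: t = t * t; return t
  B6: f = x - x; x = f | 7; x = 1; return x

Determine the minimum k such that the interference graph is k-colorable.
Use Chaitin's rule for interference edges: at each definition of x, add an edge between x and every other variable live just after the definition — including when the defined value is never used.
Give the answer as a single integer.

def/use:
  B0: def={t,x} ue=∅
  B1: def={f} ue={t}
  B2: def={d,x} ue={x}
  B3: def={u} ue=∅
  B4: def={d} ue=∅
  B5: def={t} ue={t}
  B6: def={f,x} ue={x}

Live sets:
  live B0: ∅→{t,x}
  live B1: {t,x}→{t,x}
  live B2: {t,x}→{t,x}
  live B3: {t,x}→{t,x}
  live B4: {x}→{x}
  live B5: {t}→∅
  live B6: {x}→∅

Conflict graph:
  d↔{t,x}
  f↔{t,x}
  t↔{d,f,u,x}
  u↔{t,x}
  x↔{d,f,t,u}

Colouring:
  {d,t,x} pairwise interfere (3-clique) ⇒ χ ≥ 3
  assign d→r2 f→r2 t→r0 u→r2 x→r1 — no edge inside a register ⇒ χ ≤ 3
  χ = 3

Answer: 3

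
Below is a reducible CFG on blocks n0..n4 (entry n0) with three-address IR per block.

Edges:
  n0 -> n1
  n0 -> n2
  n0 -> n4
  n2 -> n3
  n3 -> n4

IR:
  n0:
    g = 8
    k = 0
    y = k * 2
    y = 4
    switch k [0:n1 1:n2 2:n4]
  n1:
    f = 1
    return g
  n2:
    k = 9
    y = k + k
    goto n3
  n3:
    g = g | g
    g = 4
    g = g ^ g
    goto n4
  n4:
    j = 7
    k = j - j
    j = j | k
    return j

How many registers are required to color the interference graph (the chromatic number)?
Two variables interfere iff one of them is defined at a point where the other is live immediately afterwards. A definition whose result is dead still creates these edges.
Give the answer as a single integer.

Answer: 3

Analysis:
Block summaries:
  n0: {g,k,y} / ∅
  n1: {f} / {g}
  n2: {k,y} / ∅
  n3: {g} / {g}
  n4: {j,k} / ∅

Liveness:
  live n0: ∅→{g}
  live n1: {g}→∅
  live n2: {g}→{g}
  live n3: {g}→∅
  live n4: ∅→∅

Conflict graph:
  f — {g}
  g — {f,k,y}
  j — {k}
  k — {g,j,y}
  y — {g,k}

Chromatic number:
  {g,k,y} pairwise interfere (3-clique) ⇒ χ ≥ 3
  assign f→R1 g→R0 j→R0 k→R1 y→R2 — no edge inside a register ⇒ χ ≤ 3
  χ = 3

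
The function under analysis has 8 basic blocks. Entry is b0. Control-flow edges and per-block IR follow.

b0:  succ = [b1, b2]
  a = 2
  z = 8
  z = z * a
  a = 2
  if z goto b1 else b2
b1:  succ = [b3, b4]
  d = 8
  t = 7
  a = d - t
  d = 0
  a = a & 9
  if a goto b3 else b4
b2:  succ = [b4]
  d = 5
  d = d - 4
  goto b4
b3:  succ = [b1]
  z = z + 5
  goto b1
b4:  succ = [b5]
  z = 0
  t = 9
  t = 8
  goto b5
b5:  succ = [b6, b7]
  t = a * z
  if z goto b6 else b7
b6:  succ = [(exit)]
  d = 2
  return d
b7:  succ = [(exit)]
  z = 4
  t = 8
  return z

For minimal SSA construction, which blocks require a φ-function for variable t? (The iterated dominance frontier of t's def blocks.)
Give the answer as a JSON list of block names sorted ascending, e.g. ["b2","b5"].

Answer: ["b1", "b4"]

Working:
idom tree: b1←b0 b2←b0 b3←b1 b4←b0 b5←b4 b6←b5 b7←b5
Join-block Dom:
  b1: preds {b0,b3}: {b0} ∩ {b0,b1,b3} = {b0}; idom=b0
  b4: preds {b1,b2}: {b0,b1} ∩ {b0,b2} = {b0}; idom=b0

DF walk-up:
  b1←b0: walk · to b0
  b1←b3: walk b3→b1 to b0
  b4←b1: walk b1 to b0
  b4←b2: walk b2 to b0
  DF(b0)=∅
  DF(b1)={b1,b4}
  DF(b2)={b4}
  DF(b3)={b1}
  DF(b4)=∅
  DF(b5)=∅
  DF(b6)=∅
  DF(b7)=∅

φ for t: defs {b1,b4,b5,b7}
  DF⁺ = {b1,b4}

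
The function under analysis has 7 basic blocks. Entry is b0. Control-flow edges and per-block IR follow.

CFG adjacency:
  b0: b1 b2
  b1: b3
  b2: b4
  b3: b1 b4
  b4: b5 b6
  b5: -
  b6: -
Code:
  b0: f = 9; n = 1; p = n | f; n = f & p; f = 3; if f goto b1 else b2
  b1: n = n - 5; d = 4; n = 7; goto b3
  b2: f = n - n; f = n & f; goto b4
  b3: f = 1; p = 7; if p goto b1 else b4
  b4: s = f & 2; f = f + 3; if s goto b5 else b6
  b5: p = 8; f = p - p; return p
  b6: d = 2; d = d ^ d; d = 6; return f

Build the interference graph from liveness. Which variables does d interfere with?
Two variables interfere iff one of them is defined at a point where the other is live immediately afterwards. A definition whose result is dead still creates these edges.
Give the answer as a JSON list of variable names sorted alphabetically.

Answer: ["f"]

Derivation:
Per-block:
  b0 def {f,n,p} use ∅
  b1 def {d,n} use {n}
  b2 def {f} use {n}
  b3 def {f,p} use ∅
  b4 def {f,s} use {f}
  b5 def {f,p} use ∅
  b6 def {d} use {f}

Backward fixpoint:
  b0: in=∅ out={n}
  b1: in={n} out={n}
  b2: in={n} out={f}
  b3: in={n} out={f,n}
  b4: in={f} out={f}
  b5: in=∅ out=∅
  b6: in={f} out=∅

Interference:
  d: {f}
  f: {d,n,p,s}
  n: {f,p}
  p: {f,n}
  s: {f}

N(d) = ["f"]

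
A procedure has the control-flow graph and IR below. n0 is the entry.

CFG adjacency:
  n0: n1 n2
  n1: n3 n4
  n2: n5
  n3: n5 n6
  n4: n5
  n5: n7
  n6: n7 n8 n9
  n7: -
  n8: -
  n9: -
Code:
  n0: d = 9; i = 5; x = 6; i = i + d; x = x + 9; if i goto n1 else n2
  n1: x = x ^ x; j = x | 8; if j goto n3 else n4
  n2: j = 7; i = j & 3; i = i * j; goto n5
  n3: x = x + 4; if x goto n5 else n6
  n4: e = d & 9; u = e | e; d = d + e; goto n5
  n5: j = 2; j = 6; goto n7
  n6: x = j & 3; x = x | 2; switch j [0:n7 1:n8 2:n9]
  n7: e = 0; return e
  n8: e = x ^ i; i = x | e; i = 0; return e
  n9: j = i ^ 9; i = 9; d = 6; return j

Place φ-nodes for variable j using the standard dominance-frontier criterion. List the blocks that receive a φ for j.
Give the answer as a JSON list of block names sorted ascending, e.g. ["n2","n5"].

Answer: ["n5", "n7"]

Analysis:
idom tree: n1←n0 n2←n0 n3←n1 n4←n1 n5←n0 n6←n3 n7←n0 n8←n6 n9←n6
Join-block Dom:
  n5: preds {n2,n3,n4}: {n0,n2} ∩ {n0,n1,n3} ∩ {n0,n1,n4} = {n0}; idom=n0
  n7: preds {n5,n6}: {n0,n5} ∩ {n0,n1,n3,n6} = {n0}; idom=n0

DF derivation:
  n5←n2: walk n2 to n0
  n5←n3: walk n3→n1 to n0
  n5←n4: walk n4→n1 to n0
  n7←n5: walk n5 to n0
  n7←n6: walk n6→n3→n1 to n0
  n0 → ∅
  n1 → {n5,n7}
  n2 → {n5}
  n3 → {n5,n7}
  n4 → {n5}
  n5 → {n7}
  n6 → {n7}
  n7 → ∅
  n8 → ∅
  n9 → ∅

φ for j: defs {n1,n2,n5,n9}
  DF⁺ = {n5,n7}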